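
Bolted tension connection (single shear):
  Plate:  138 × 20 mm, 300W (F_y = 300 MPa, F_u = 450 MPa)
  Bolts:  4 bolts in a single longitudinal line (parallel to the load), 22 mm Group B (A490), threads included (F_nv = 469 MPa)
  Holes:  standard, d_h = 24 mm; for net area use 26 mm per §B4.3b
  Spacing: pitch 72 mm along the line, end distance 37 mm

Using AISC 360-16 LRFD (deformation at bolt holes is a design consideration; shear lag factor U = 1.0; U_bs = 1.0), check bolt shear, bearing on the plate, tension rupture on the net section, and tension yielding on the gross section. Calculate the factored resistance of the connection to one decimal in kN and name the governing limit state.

534.8 kN (bolt shear governs)

Bolt shear: A_b = π(22)²/4 = 380.13 mm². φR_n = 0.75 × 469 × 380.13 × 4 × 1 = 534.8 kN.
Bearing (20 mm plate, F_u = 450 MPa): end bolts L_c = 37 − 24/2 = 25, R_n = min(1.2×25×20×450, 2.4×22×20×450) = 270 kN/bolt; interior L_c = 72 − 24 = 48, R_n = 475.2 kN/bolt. φR_n = 0.75 × (1×270 + 3×475.2) = 1271.7 kN.
Tension rupture (net): A_n = (138 − 1×26)×20 = 2240 mm² (U = 1.0, A_e = A_n). φR_n = 0.75 × 450 × 2240 = 756.0 kN.
Tension yield (gross): A_g = 138×20 = 2760 mm². φR_n = 0.90 × 300 × 2760 = 745.2 kN.
Governing: min(534.8, 1271.7, 756.0, 745.2) = 534.8 kN → bolt shear.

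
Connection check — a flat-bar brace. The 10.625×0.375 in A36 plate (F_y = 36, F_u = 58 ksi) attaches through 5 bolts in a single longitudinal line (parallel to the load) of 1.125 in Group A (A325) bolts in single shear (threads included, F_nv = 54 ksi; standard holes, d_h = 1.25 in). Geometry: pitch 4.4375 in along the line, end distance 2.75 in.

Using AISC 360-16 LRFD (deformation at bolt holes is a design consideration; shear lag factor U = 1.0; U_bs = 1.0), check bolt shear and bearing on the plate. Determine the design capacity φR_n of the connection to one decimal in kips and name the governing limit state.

201.3 kips (bolt shear governs)

Bolt shear: A_b = π(1.125)²/4 = 0.99402 in². φR_n = 0.75 × 54 × 0.99402 × 5 × 1 = 201.3 kips.
Bearing (0.375 in plate, F_u = 58 ksi): end bolts L_c = 2.75 − 1.25/2 = 2.125, R_n = min(1.2×2.125×0.375×58, 2.4×1.125×0.375×58) = 55.463 kips/bolt; interior L_c = 4.4375 − 1.25 = 3.1875, R_n = 58.725 kips/bolt. φR_n = 0.75 × (1×55.463 + 4×58.725) = 217.8 kips.
Governing: min(201.3, 217.8) = 201.3 kips → bolt shear.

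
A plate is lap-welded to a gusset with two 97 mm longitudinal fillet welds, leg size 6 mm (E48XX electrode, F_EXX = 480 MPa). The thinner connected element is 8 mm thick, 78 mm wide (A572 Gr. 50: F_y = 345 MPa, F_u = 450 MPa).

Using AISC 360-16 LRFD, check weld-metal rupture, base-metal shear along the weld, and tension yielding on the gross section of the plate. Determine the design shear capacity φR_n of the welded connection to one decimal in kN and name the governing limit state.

177.8 kN (weld metal governs)

Weld metal: throat = 0.707×6 = 4.242 mm, L = 2×97 = 194 mm. φR_n = 0.75 × 0.6 × 480 × 4.242 × 194 = 177.8 kN.
Base metal shear (8 mm plate): yield φR_n = 1.0×0.6×345×8×194 = 321.3 kN; rupture φR_n = 0.75×0.6×450×8×194 = 314.3 kN; take 314.3 kN (rupture).
Tension yield (gross): A_g = 78×8 = 624 mm². φR_n = 0.90 × 345 × 624 = 193.8 kN.
Governing: min(177.8, 314.3, 193.8) = 177.8 kN → weld metal.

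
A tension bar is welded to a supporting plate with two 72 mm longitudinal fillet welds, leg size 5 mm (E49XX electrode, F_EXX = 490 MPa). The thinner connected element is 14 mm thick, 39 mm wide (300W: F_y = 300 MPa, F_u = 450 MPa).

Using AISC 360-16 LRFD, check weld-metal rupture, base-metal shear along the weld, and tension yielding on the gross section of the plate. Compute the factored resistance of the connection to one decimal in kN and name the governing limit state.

Weld metal: throat = 0.707×5 = 3.535 mm, L = 2×72 = 144 mm. φR_n = 0.75 × 0.6 × 490 × 3.535 × 144 = 112.2 kN.
Base metal shear (14 mm plate): yield φR_n = 1.0×0.6×300×14×144 = 362.9 kN; rupture φR_n = 0.75×0.6×450×14×144 = 408.2 kN; take 362.9 kN (yield).
Tension yield (gross): A_g = 39×14 = 546 mm². φR_n = 0.90 × 300 × 546 = 147.4 kN.
Governing: min(112.2, 362.9, 147.4) = 112.2 kN → weld metal.

112.2 kN (weld metal governs)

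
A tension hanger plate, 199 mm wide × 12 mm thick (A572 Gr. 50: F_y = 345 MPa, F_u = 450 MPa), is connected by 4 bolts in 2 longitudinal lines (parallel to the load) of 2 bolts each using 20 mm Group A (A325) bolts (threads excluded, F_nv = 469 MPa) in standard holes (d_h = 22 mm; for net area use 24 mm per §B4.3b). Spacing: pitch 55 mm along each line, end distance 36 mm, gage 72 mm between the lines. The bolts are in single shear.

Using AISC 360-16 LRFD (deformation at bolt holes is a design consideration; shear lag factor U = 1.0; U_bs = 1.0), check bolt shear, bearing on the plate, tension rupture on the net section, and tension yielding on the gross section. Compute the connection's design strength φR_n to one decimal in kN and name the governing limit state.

442.0 kN (bolt shear governs)

Bolt shear: A_b = π(20)²/4 = 314.16 mm². φR_n = 0.75 × 469 × 314.16 × 4 × 1 = 442.0 kN.
Bearing (12 mm plate, F_u = 450 MPa): end bolts L_c = 36 − 22/2 = 25, R_n = min(1.2×25×12×450, 2.4×20×12×450) = 162 kN/bolt; interior L_c = 55 − 22 = 33, R_n = 213.84 kN/bolt. φR_n = 0.75 × (2×162 + 2×213.84) = 563.8 kN.
Tension rupture (net): A_n = (199 − 2×24)×12 = 1812 mm² (U = 1.0, A_e = A_n). φR_n = 0.75 × 450 × 1812 = 611.6 kN.
Tension yield (gross): A_g = 199×12 = 2388 mm². φR_n = 0.90 × 345 × 2388 = 741.5 kN.
Governing: min(442.0, 563.8, 611.6, 741.5) = 442.0 kN → bolt shear.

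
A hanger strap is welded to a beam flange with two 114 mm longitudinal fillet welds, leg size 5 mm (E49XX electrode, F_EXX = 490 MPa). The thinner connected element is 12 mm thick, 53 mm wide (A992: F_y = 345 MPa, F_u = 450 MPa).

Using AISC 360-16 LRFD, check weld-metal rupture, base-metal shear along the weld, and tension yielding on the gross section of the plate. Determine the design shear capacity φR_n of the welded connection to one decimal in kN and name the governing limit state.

177.7 kN (weld metal governs)

Weld metal: throat = 0.707×5 = 3.535 mm, L = 2×114 = 228 mm. φR_n = 0.75 × 0.6 × 490 × 3.535 × 228 = 177.7 kN.
Base metal shear (12 mm plate): yield φR_n = 1.0×0.6×345×12×228 = 566.4 kN; rupture φR_n = 0.75×0.6×450×12×228 = 554.0 kN; take 554.0 kN (rupture).
Tension yield (gross): A_g = 53×12 = 636 mm². φR_n = 0.90 × 345 × 636 = 197.5 kN.
Governing: min(177.7, 554.0, 197.5) = 177.7 kN → weld metal.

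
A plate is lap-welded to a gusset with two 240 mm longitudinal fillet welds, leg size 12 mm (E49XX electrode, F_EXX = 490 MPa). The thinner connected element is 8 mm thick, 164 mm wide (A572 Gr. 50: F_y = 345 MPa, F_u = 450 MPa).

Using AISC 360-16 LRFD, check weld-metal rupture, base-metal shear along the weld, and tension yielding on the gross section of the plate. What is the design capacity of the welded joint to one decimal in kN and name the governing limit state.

Weld metal: throat = 0.707×12 = 8.484 mm, L = 2×240 = 480 mm. φR_n = 0.75 × 0.6 × 490 × 8.484 × 480 = 897.9 kN.
Base metal shear (8 mm plate): yield φR_n = 1.0×0.6×345×8×480 = 794.9 kN; rupture φR_n = 0.75×0.6×450×8×480 = 777.6 kN; take 777.6 kN (rupture).
Tension yield (gross): A_g = 164×8 = 1312 mm². φR_n = 0.90 × 345 × 1312 = 407.4 kN.
Governing: min(897.9, 777.6, 407.4) = 407.4 kN → gross-section yield.

407.4 kN (gross-section yield governs)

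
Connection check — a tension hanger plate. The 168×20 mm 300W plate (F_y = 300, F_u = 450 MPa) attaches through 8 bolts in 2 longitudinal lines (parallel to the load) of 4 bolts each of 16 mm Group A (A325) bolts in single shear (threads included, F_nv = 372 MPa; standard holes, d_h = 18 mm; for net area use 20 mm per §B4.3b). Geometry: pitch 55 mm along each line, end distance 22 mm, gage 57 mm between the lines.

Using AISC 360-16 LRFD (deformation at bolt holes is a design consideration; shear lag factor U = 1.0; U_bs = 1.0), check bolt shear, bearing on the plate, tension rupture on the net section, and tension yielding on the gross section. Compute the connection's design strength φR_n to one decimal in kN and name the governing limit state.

448.8 kN (bolt shear governs)

Bolt shear: A_b = π(16)²/4 = 201.06 mm². φR_n = 0.75 × 372 × 201.06 × 8 × 1 = 448.8 kN.
Bearing (20 mm plate, F_u = 450 MPa): end bolts L_c = 22 − 18/2 = 13, R_n = min(1.2×13×20×450, 2.4×16×20×450) = 140.4 kN/bolt; interior L_c = 55 − 18 = 37, R_n = 345.6 kN/bolt. φR_n = 0.75 × (2×140.4 + 6×345.6) = 1765.8 kN.
Tension rupture (net): A_n = (168 − 2×20)×20 = 2560 mm² (U = 1.0, A_e = A_n). φR_n = 0.75 × 450 × 2560 = 864.0 kN.
Tension yield (gross): A_g = 168×20 = 3360 mm². φR_n = 0.90 × 300 × 3360 = 907.2 kN.
Governing: min(448.8, 1765.8, 864.0, 907.2) = 448.8 kN → bolt shear.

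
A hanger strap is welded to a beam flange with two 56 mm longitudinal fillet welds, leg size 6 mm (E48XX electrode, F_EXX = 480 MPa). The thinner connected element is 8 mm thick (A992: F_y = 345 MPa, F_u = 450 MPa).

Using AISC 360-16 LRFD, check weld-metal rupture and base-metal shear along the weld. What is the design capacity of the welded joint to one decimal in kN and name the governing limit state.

Weld metal: throat = 0.707×6 = 4.242 mm, L = 2×56 = 112 mm. φR_n = 0.75 × 0.6 × 480 × 4.242 × 112 = 102.6 kN.
Base metal shear (8 mm plate): yield φR_n = 1.0×0.6×345×8×112 = 185.5 kN; rupture φR_n = 0.75×0.6×450×8×112 = 181.4 kN; take 181.4 kN (rupture).
Governing: min(102.6, 181.4) = 102.6 kN → weld metal.

102.6 kN (weld metal governs)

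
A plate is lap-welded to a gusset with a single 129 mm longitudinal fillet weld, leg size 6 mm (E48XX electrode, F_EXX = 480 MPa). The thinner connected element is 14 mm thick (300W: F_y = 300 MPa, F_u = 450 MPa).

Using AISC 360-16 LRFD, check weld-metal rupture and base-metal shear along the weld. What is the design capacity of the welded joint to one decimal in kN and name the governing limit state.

Weld metal: throat = 0.707×6 = 4.242 mm, L = 129 mm. φR_n = 0.75 × 0.6 × 480 × 4.242 × 129 = 118.2 kN.
Base metal shear (14 mm plate): yield φR_n = 1.0×0.6×300×14×129 = 325.1 kN; rupture φR_n = 0.75×0.6×450×14×129 = 365.7 kN; take 325.1 kN (yield).
Governing: min(118.2, 325.1) = 118.2 kN → weld metal.

118.2 kN (weld metal governs)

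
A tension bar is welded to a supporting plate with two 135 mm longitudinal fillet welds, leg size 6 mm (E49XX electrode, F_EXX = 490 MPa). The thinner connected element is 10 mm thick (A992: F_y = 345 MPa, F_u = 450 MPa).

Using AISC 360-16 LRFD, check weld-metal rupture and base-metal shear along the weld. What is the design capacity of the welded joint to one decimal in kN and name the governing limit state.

252.5 kN (weld metal governs)

Weld metal: throat = 0.707×6 = 4.242 mm, L = 2×135 = 270 mm. φR_n = 0.75 × 0.6 × 490 × 4.242 × 270 = 252.5 kN.
Base metal shear (10 mm plate): yield φR_n = 1.0×0.6×345×10×270 = 558.9 kN; rupture φR_n = 0.75×0.6×450×10×270 = 546.8 kN; take 546.8 kN (rupture).
Governing: min(252.5, 546.8) = 252.5 kN → weld metal.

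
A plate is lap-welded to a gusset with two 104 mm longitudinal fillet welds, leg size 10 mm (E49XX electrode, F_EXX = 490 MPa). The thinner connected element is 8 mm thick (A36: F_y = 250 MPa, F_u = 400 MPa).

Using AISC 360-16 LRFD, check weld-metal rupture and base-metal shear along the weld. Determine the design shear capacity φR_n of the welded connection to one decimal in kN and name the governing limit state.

249.6 kN (base-metal shear governs)

Weld metal: throat = 0.707×10 = 7.07 mm, L = 2×104 = 208 mm. φR_n = 0.75 × 0.6 × 490 × 7.07 × 208 = 324.3 kN.
Base metal shear (8 mm plate): yield φR_n = 1.0×0.6×250×8×208 = 249.6 kN; rupture φR_n = 0.75×0.6×400×8×208 = 299.5 kN; take 249.6 kN (yield).
Governing: min(324.3, 249.6) = 249.6 kN → base-metal shear.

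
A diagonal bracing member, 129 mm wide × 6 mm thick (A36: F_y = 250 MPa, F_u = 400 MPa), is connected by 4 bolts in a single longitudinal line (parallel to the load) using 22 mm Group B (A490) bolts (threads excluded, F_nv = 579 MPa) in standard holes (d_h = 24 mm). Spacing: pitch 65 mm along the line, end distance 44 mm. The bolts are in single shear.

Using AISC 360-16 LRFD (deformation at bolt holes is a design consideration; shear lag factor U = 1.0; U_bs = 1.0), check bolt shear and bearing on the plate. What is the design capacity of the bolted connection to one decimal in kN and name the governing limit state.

334.8 kN (bearing governs)

Bolt shear: A_b = π(22)²/4 = 380.13 mm². φR_n = 0.75 × 579 × 380.13 × 4 × 1 = 660.3 kN.
Bearing (6 mm plate, F_u = 400 MPa): end bolts L_c = 44 − 24/2 = 32, R_n = min(1.2×32×6×400, 2.4×22×6×400) = 92.16 kN/bolt; interior L_c = 65 − 24 = 41, R_n = 118.08 kN/bolt. φR_n = 0.75 × (1×92.16 + 3×118.08) = 334.8 kN.
Governing: min(660.3, 334.8) = 334.8 kN → bearing.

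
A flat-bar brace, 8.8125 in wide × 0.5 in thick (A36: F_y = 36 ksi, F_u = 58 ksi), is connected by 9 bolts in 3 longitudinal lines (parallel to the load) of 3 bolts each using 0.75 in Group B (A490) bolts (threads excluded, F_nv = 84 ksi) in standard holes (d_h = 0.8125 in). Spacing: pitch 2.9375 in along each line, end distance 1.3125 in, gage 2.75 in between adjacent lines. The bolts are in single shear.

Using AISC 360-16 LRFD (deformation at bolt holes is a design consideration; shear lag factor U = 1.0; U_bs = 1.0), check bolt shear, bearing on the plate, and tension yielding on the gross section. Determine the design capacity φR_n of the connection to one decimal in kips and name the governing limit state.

142.8 kips (gross-section yield governs)

Bolt shear: A_b = π(0.75)²/4 = 0.44179 in². φR_n = 0.75 × 84 × 0.44179 × 9 × 1 = 250.5 kips.
Bearing (0.5 in plate, F_u = 58 ksi): end bolts L_c = 1.3125 − 0.8125/2 = 0.90625, R_n = min(1.2×0.90625×0.5×58, 2.4×0.75×0.5×58) = 31.538 kips/bolt; interior L_c = 2.9375 − 0.8125 = 2.125, R_n = 52.2 kips/bolt. φR_n = 0.75 × (3×31.538 + 6×52.2) = 305.9 kips.
Tension yield (gross): A_g = 8.8125×0.5 = 4.4063 in². φR_n = 0.90 × 36 × 4.4063 = 142.8 kips.
Governing: min(250.5, 305.9, 142.8) = 142.8 kips → gross-section yield.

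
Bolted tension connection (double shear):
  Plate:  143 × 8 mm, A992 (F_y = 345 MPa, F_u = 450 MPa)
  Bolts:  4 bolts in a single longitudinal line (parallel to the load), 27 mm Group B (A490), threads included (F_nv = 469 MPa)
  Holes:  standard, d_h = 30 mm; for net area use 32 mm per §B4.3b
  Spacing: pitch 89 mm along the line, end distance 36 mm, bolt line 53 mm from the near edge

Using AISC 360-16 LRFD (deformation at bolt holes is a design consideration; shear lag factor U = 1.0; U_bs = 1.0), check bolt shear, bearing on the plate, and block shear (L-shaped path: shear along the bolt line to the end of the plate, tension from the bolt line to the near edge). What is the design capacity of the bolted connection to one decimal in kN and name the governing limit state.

409.3 kN (block shear governs)

Bolt shear: A_b = π(27)²/4 = 572.56 mm². φR_n = 0.75 × 469 × 572.56 × 4 × 2 = 1611.2 kN.
Bearing (8 mm plate, F_u = 450 MPa): end bolts L_c = 36 − 30/2 = 21, R_n = min(1.2×21×8×450, 2.4×27×8×450) = 90.72 kN/bolt; interior L_c = 89 − 30 = 59, R_n = 233.28 kN/bolt. φR_n = 0.75 × (1×90.72 + 3×233.28) = 592.9 kN.
Block shear: shear path 1×[36+3×89] = 1×303 mm, A_gv = 2424, A_nv = 1×(303 − 3.5×32)×8 = 1528 mm²; tension to near edge: (53 − 0.5×32)×8 = 296 mm². R_n = min(0.6×450×1528, 0.6×345×2424) + 1.0×450×296 = min(412.56, 501.77) + 133.2 = 545.76 kN. φR_n = 0.75 × 545.76 = 409.3 kN.
Governing: min(1611.2, 592.9, 409.3) = 409.3 kN → block shear.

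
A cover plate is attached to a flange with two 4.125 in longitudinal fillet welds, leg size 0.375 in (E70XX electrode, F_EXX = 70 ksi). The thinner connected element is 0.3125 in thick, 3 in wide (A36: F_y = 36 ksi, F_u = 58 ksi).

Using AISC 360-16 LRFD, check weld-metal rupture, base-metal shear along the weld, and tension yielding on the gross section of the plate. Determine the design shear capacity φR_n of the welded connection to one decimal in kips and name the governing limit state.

30.4 kips (gross-section yield governs)

Weld metal: throat = 0.707×0.375 = 0.26513 in, L = 2×4.125 = 8.25 in. φR_n = 0.75 × 0.6 × 70 × 0.26513 × 8.25 = 68.9 kips.
Base metal shear (0.3125 in plate): yield φR_n = 1.0×0.6×36×0.3125×8.25 = 55.7 kips; rupture φR_n = 0.75×0.6×58×0.3125×8.25 = 67.3 kips; take 55.7 kips (yield).
Tension yield (gross): A_g = 3×0.3125 = 0.9375 in². φR_n = 0.90 × 36 × 0.9375 = 30.4 kips.
Governing: min(68.9, 55.7, 30.4) = 30.4 kips → gross-section yield.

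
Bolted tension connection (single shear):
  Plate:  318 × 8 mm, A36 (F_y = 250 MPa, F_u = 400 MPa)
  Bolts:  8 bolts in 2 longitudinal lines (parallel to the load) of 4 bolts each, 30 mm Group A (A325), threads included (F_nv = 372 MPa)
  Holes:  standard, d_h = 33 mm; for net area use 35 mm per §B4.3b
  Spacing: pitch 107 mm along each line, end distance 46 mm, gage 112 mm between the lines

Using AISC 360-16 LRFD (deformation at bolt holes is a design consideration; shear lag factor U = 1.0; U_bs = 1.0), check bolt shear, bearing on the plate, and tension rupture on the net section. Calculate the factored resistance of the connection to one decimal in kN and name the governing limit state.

595.2 kN (net-section rupture governs)

Bolt shear: A_b = π(30)²/4 = 706.86 mm². φR_n = 0.75 × 372 × 706.86 × 8 × 1 = 1577.7 kN.
Bearing (8 mm plate, F_u = 400 MPa): end bolts L_c = 46 − 33/2 = 29.5, R_n = min(1.2×29.5×8×400, 2.4×30×8×400) = 113.28 kN/bolt; interior L_c = 107 − 33 = 74, R_n = 230.4 kN/bolt. φR_n = 0.75 × (2×113.28 + 6×230.4) = 1206.7 kN.
Tension rupture (net): A_n = (318 − 2×35)×8 = 1984 mm² (U = 1.0, A_e = A_n). φR_n = 0.75 × 400 × 1984 = 595.2 kN.
Governing: min(1577.7, 1206.7, 595.2) = 595.2 kN → net-section rupture.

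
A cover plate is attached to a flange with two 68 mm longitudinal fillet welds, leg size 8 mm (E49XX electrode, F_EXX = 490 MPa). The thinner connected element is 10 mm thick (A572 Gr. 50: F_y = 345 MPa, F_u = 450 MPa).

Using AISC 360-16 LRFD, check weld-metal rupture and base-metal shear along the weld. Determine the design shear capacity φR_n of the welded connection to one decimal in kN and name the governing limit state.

169.6 kN (weld metal governs)

Weld metal: throat = 0.707×8 = 5.656 mm, L = 2×68 = 136 mm. φR_n = 0.75 × 0.6 × 490 × 5.656 × 136 = 169.6 kN.
Base metal shear (10 mm plate): yield φR_n = 1.0×0.6×345×10×136 = 281.5 kN; rupture φR_n = 0.75×0.6×450×10×136 = 275.4 kN; take 275.4 kN (rupture).
Governing: min(169.6, 275.4) = 169.6 kN → weld metal.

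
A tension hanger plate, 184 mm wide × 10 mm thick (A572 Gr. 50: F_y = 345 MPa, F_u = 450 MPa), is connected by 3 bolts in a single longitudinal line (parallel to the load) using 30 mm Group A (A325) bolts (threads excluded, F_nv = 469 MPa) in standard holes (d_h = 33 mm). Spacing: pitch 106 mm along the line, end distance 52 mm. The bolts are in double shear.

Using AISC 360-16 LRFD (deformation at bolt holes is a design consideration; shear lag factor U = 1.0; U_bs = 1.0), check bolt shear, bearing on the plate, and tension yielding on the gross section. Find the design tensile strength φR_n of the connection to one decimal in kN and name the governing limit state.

571.3 kN (gross-section yield governs)

Bolt shear: A_b = π(30)²/4 = 706.86 mm². φR_n = 0.75 × 469 × 706.86 × 3 × 2 = 1491.8 kN.
Bearing (10 mm plate, F_u = 450 MPa): end bolts L_c = 52 − 33/2 = 35.5, R_n = min(1.2×35.5×10×450, 2.4×30×10×450) = 191.7 kN/bolt; interior L_c = 106 − 33 = 73, R_n = 324 kN/bolt. φR_n = 0.75 × (1×191.7 + 2×324) = 629.8 kN.
Tension yield (gross): A_g = 184×10 = 1840 mm². φR_n = 0.90 × 345 × 1840 = 571.3 kN.
Governing: min(1491.8, 629.8, 571.3) = 571.3 kN → gross-section yield.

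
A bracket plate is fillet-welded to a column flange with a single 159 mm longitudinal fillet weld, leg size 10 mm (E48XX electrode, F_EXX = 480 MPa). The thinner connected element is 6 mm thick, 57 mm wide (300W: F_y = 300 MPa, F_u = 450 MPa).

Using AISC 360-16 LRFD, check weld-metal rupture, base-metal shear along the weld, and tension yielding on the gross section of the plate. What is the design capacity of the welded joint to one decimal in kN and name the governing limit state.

92.3 kN (gross-section yield governs)

Weld metal: throat = 0.707×10 = 7.07 mm, L = 159 mm. φR_n = 0.75 × 0.6 × 480 × 7.07 × 159 = 242.8 kN.
Base metal shear (6 mm plate): yield φR_n = 1.0×0.6×300×6×159 = 171.7 kN; rupture φR_n = 0.75×0.6×450×6×159 = 193.2 kN; take 171.7 kN (yield).
Tension yield (gross): A_g = 57×6 = 342 mm². φR_n = 0.90 × 300 × 342 = 92.3 kN.
Governing: min(242.8, 171.7, 92.3) = 92.3 kN → gross-section yield.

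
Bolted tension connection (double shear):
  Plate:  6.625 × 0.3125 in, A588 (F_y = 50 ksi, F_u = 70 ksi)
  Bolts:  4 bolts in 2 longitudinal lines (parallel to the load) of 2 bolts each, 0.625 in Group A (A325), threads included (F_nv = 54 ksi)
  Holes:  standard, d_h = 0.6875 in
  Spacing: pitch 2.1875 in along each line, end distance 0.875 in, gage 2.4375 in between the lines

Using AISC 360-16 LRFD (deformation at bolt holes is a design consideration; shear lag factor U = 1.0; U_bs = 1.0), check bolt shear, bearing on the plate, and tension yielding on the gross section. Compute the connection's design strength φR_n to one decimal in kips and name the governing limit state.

70.1 kips (bearing governs)

Bolt shear: A_b = π(0.625)²/4 = 0.3068 in². φR_n = 0.75 × 54 × 0.3068 × 4 × 2 = 99.4 kips.
Bearing (0.3125 in plate, F_u = 70 ksi): end bolts L_c = 0.875 − 0.6875/2 = 0.53125, R_n = min(1.2×0.53125×0.3125×70, 2.4×0.625×0.3125×70) = 13.945 kips/bolt; interior L_c = 2.1875 − 0.6875 = 1.5, R_n = 32.813 kips/bolt. φR_n = 0.75 × (2×13.945 + 2×32.813) = 70.1 kips.
Tension yield (gross): A_g = 6.625×0.3125 = 2.0703 in². φR_n = 0.90 × 50 × 2.0703 = 93.2 kips.
Governing: min(99.4, 70.1, 93.2) = 70.1 kips → bearing.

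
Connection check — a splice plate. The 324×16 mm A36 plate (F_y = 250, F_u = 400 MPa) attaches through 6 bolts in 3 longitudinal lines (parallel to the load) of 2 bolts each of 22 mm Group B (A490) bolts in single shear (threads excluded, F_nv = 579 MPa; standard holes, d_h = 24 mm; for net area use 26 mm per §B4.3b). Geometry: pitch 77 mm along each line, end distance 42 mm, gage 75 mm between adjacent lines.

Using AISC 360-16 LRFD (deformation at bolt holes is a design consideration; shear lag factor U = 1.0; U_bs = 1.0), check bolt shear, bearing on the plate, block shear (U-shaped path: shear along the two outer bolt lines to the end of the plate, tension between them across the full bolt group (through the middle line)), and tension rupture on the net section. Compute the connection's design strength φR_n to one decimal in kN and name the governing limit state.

Bolt shear: A_b = π(22)²/4 = 380.13 mm². φR_n = 0.75 × 579 × 380.13 × 6 × 1 = 990.4 kN.
Bearing (16 mm plate, F_u = 400 MPa): end bolts L_c = 42 − 24/2 = 30, R_n = min(1.2×30×16×400, 2.4×22×16×400) = 230.4 kN/bolt; interior L_c = 77 − 24 = 53, R_n = 337.92 kN/bolt. φR_n = 0.75 × (3×230.4 + 3×337.92) = 1278.7 kN.
Block shear: shear path 2×[42+1×77] = 2×119 mm, A_gv = 3808, A_nv = 2×(119 − 1.5×26)×16 = 2560 mm²; tension across gage: (150 − 2×26)×16 = 1568 mm². R_n = min(0.6×400×2560, 0.6×250×3808) + 1.0×400×1568 = min(614.4, 571.2) + 627.2 = 1198.4 kN. φR_n = 0.75 × 1198.4 = 898.8 kN.
Tension rupture (net): A_n = (324 − 3×26)×16 = 3936 mm² (U = 1.0, A_e = A_n). φR_n = 0.75 × 400 × 3936 = 1180.8 kN.
Governing: min(990.4, 1278.7, 898.8, 1180.8) = 898.8 kN → block shear.

898.8 kN (block shear governs)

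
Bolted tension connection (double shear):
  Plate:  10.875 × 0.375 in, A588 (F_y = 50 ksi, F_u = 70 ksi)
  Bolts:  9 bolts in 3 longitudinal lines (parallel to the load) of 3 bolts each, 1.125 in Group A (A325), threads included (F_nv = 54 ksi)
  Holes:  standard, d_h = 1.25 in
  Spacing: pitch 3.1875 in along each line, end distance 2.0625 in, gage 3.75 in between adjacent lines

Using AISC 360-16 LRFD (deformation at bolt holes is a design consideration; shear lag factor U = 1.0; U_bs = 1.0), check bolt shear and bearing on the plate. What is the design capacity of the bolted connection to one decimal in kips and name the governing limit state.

376.5 kips (bearing governs)

Bolt shear: A_b = π(1.125)²/4 = 0.99402 in². φR_n = 0.75 × 54 × 0.99402 × 9 × 2 = 724.6 kips.
Bearing (0.375 in plate, F_u = 70 ksi): end bolts L_c = 2.0625 − 1.25/2 = 1.4375, R_n = min(1.2×1.4375×0.375×70, 2.4×1.125×0.375×70) = 45.281 kips/bolt; interior L_c = 3.1875 − 1.25 = 1.9375, R_n = 61.031 kips/bolt. φR_n = 0.75 × (3×45.281 + 6×61.031) = 376.5 kips.
Governing: min(724.6, 376.5) = 376.5 kips → bearing.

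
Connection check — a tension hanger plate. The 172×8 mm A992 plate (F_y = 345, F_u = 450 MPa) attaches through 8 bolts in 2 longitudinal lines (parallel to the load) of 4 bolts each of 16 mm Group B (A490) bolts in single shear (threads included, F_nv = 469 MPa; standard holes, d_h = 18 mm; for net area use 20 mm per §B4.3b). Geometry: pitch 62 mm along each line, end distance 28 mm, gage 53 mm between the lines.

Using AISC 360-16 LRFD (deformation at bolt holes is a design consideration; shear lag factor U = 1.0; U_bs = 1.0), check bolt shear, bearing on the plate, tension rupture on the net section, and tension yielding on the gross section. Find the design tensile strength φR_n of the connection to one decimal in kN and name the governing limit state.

356.4 kN (net-section rupture governs)

Bolt shear: A_b = π(16)²/4 = 201.06 mm². φR_n = 0.75 × 469 × 201.06 × 8 × 1 = 565.8 kN.
Bearing (8 mm plate, F_u = 450 MPa): end bolts L_c = 28 − 18/2 = 19, R_n = min(1.2×19×8×450, 2.4×16×8×450) = 82.08 kN/bolt; interior L_c = 62 − 18 = 44, R_n = 138.24 kN/bolt. φR_n = 0.75 × (2×82.08 + 6×138.24) = 745.2 kN.
Tension rupture (net): A_n = (172 − 2×20)×8 = 1056 mm² (U = 1.0, A_e = A_n). φR_n = 0.75 × 450 × 1056 = 356.4 kN.
Tension yield (gross): A_g = 172×8 = 1376 mm². φR_n = 0.90 × 345 × 1376 = 427.2 kN.
Governing: min(565.8, 745.2, 356.4, 427.2) = 356.4 kN → net-section rupture.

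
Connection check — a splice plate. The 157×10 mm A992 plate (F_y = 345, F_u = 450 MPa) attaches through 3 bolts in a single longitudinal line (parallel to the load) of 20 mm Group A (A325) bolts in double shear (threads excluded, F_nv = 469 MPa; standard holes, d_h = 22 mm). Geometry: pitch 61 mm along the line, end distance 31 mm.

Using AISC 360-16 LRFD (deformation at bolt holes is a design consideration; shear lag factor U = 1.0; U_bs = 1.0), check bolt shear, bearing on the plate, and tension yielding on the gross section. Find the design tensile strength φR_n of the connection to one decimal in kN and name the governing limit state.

Bolt shear: A_b = π(20)²/4 = 314.16 mm². φR_n = 0.75 × 469 × 314.16 × 3 × 2 = 663.0 kN.
Bearing (10 mm plate, F_u = 450 MPa): end bolts L_c = 31 − 22/2 = 20, R_n = min(1.2×20×10×450, 2.4×20×10×450) = 108 kN/bolt; interior L_c = 61 − 22 = 39, R_n = 210.6 kN/bolt. φR_n = 0.75 × (1×108 + 2×210.6) = 396.9 kN.
Tension yield (gross): A_g = 157×10 = 1570 mm². φR_n = 0.90 × 345 × 1570 = 487.5 kN.
Governing: min(663.0, 396.9, 487.5) = 396.9 kN → bearing.

396.9 kN (bearing governs)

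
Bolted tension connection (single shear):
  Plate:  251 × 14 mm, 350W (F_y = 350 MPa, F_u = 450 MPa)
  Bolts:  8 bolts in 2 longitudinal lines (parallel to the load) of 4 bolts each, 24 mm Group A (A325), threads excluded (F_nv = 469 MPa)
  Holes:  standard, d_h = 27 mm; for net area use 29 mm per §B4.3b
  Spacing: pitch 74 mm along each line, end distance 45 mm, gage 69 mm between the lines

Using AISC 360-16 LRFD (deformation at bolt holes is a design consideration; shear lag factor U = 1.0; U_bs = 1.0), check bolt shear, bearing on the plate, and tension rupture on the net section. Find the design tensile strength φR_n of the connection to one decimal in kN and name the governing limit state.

Bolt shear: A_b = π(24)²/4 = 452.39 mm². φR_n = 0.75 × 469 × 452.39 × 8 × 1 = 1273.0 kN.
Bearing (14 mm plate, F_u = 450 MPa): end bolts L_c = 45 − 27/2 = 31.5, R_n = min(1.2×31.5×14×450, 2.4×24×14×450) = 238.14 kN/bolt; interior L_c = 74 − 27 = 47, R_n = 355.32 kN/bolt. φR_n = 0.75 × (2×238.14 + 6×355.32) = 1956.2 kN.
Tension rupture (net): A_n = (251 − 2×29)×14 = 2702 mm² (U = 1.0, A_e = A_n). φR_n = 0.75 × 450 × 2702 = 911.9 kN.
Governing: min(1273.0, 1956.2, 911.9) = 911.9 kN → net-section rupture.

911.9 kN (net-section rupture governs)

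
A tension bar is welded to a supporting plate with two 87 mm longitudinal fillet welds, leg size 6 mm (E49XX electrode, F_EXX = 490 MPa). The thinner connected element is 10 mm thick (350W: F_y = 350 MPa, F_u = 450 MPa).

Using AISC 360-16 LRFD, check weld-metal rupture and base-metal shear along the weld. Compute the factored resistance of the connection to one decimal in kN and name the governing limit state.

Weld metal: throat = 0.707×6 = 4.242 mm, L = 2×87 = 174 mm. φR_n = 0.75 × 0.6 × 490 × 4.242 × 174 = 162.8 kN.
Base metal shear (10 mm plate): yield φR_n = 1.0×0.6×350×10×174 = 365.4 kN; rupture φR_n = 0.75×0.6×450×10×174 = 352.4 kN; take 352.4 kN (rupture).
Governing: min(162.8, 352.4) = 162.8 kN → weld metal.

162.8 kN (weld metal governs)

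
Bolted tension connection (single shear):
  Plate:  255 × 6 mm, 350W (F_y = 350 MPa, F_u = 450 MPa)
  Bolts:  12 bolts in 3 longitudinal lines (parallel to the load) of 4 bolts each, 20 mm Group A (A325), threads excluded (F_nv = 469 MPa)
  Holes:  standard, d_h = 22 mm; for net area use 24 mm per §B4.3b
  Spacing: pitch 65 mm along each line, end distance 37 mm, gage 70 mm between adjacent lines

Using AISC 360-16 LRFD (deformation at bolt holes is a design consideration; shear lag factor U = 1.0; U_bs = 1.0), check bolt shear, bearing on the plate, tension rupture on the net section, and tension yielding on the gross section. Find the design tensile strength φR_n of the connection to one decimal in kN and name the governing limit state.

370.6 kN (net-section rupture governs)

Bolt shear: A_b = π(20)²/4 = 314.16 mm². φR_n = 0.75 × 469 × 314.16 × 12 × 1 = 1326.1 kN.
Bearing (6 mm plate, F_u = 450 MPa): end bolts L_c = 37 − 22/2 = 26, R_n = min(1.2×26×6×450, 2.4×20×6×450) = 84.24 kN/bolt; interior L_c = 65 − 22 = 43, R_n = 129.6 kN/bolt. φR_n = 0.75 × (3×84.24 + 9×129.6) = 1064.3 kN.
Tension rupture (net): A_n = (255 − 3×24)×6 = 1098 mm² (U = 1.0, A_e = A_n). φR_n = 0.75 × 450 × 1098 = 370.6 kN.
Tension yield (gross): A_g = 255×6 = 1530 mm². φR_n = 0.90 × 350 × 1530 = 482.0 kN.
Governing: min(1326.1, 1064.3, 370.6, 482.0) = 370.6 kN → net-section rupture.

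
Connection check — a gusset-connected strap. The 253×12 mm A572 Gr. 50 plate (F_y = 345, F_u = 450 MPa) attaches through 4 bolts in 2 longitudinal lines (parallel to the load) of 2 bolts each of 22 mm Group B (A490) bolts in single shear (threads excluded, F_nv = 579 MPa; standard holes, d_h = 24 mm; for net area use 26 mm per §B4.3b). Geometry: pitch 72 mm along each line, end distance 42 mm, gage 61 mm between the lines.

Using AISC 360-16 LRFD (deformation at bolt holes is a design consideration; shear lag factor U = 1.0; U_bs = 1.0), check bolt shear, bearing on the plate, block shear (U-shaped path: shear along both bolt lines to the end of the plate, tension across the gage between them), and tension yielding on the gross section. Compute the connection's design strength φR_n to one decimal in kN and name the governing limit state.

506.3 kN (block shear governs)

Bolt shear: A_b = π(22)²/4 = 380.13 mm². φR_n = 0.75 × 579 × 380.13 × 4 × 1 = 660.3 kN.
Bearing (12 mm plate, F_u = 450 MPa): end bolts L_c = 42 − 24/2 = 30, R_n = min(1.2×30×12×450, 2.4×22×12×450) = 194.4 kN/bolt; interior L_c = 72 − 24 = 48, R_n = 285.12 kN/bolt. φR_n = 0.75 × (2×194.4 + 2×285.12) = 719.3 kN.
Block shear: shear path 2×[42+1×72] = 2×114 mm, A_gv = 2736, A_nv = 2×(114 − 1.5×26)×12 = 1800 mm²; tension across gage: (61 − 1×26)×12 = 420 mm². R_n = min(0.6×450×1800, 0.6×345×2736) + 1.0×450×420 = min(486, 566.35) + 189 = 675 kN. φR_n = 0.75 × 675 = 506.3 kN.
Tension yield (gross): A_g = 253×12 = 3036 mm². φR_n = 0.90 × 345 × 3036 = 942.7 kN.
Governing: min(660.3, 719.3, 506.3, 942.7) = 506.3 kN → block shear.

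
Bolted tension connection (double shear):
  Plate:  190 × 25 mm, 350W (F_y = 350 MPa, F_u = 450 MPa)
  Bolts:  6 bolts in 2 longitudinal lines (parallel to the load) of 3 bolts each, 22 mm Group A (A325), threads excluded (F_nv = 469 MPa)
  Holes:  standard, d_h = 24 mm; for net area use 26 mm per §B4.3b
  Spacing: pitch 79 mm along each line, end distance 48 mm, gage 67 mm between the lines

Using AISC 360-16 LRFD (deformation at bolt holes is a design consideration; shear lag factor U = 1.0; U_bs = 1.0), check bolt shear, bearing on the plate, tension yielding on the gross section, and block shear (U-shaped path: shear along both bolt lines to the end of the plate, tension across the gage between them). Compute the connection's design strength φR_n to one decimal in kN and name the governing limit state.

Bolt shear: A_b = π(22)²/4 = 380.13 mm². φR_n = 0.75 × 469 × 380.13 × 6 × 2 = 1604.5 kN.
Bearing (25 mm plate, F_u = 450 MPa): end bolts L_c = 48 − 24/2 = 36, R_n = min(1.2×36×25×450, 2.4×22×25×450) = 486 kN/bolt; interior L_c = 79 − 24 = 55, R_n = 594 kN/bolt. φR_n = 0.75 × (2×486 + 4×594) = 2511.0 kN.
Tension yield (gross): A_g = 190×25 = 4750 mm². φR_n = 0.90 × 350 × 4750 = 1496.3 kN.
Block shear: shear path 2×[48+2×79] = 2×206 mm, A_gv = 10300, A_nv = 2×(206 − 2.5×26)×25 = 7050 mm²; tension across gage: (67 − 1×26)×25 = 1025 mm². R_n = min(0.6×450×7050, 0.6×350×10300) + 1.0×450×1025 = min(1903.5, 2163) + 461.25 = 2364.8 kN. φR_n = 0.75 × 2364.8 = 1773.6 kN.
Governing: min(1604.5, 2511.0, 1496.3, 1773.6) = 1496.3 kN → gross-section yield.

1496.3 kN (gross-section yield governs)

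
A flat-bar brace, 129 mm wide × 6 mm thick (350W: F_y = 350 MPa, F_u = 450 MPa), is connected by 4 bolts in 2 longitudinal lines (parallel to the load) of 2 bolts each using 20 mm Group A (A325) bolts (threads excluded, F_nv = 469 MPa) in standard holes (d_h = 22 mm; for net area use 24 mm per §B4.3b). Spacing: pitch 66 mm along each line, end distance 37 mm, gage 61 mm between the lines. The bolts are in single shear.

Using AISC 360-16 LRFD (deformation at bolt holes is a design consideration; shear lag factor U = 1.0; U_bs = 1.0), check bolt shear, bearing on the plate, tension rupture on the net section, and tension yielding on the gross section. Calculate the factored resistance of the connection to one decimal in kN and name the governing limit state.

164.0 kN (net-section rupture governs)

Bolt shear: A_b = π(20)²/4 = 314.16 mm². φR_n = 0.75 × 469 × 314.16 × 4 × 1 = 442.0 kN.
Bearing (6 mm plate, F_u = 450 MPa): end bolts L_c = 37 − 22/2 = 26, R_n = min(1.2×26×6×450, 2.4×20×6×450) = 84.24 kN/bolt; interior L_c = 66 − 22 = 44, R_n = 129.6 kN/bolt. φR_n = 0.75 × (2×84.24 + 2×129.6) = 320.8 kN.
Tension rupture (net): A_n = (129 − 2×24)×6 = 486 mm² (U = 1.0, A_e = A_n). φR_n = 0.75 × 450 × 486 = 164.0 kN.
Tension yield (gross): A_g = 129×6 = 774 mm². φR_n = 0.90 × 350 × 774 = 243.8 kN.
Governing: min(442.0, 320.8, 164.0, 243.8) = 164.0 kN → net-section rupture.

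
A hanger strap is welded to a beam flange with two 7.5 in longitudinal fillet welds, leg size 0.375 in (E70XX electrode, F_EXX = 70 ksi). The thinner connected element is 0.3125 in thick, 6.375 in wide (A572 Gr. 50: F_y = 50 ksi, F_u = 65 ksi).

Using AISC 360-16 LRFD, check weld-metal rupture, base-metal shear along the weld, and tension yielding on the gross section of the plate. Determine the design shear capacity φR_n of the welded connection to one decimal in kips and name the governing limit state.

Weld metal: throat = 0.707×0.375 = 0.26513 in, L = 2×7.5 = 15 in. φR_n = 0.75 × 0.6 × 70 × 0.26513 × 15 = 125.3 kips.
Base metal shear (0.3125 in plate): yield φR_n = 1.0×0.6×50×0.3125×15 = 140.6 kips; rupture φR_n = 0.75×0.6×65×0.3125×15 = 137.1 kips; take 137.1 kips (rupture).
Tension yield (gross): A_g = 6.375×0.3125 = 1.9922 in². φR_n = 0.90 × 50 × 1.9922 = 89.6 kips.
Governing: min(125.3, 137.1, 89.6) = 89.6 kips → gross-section yield.

89.6 kips (gross-section yield governs)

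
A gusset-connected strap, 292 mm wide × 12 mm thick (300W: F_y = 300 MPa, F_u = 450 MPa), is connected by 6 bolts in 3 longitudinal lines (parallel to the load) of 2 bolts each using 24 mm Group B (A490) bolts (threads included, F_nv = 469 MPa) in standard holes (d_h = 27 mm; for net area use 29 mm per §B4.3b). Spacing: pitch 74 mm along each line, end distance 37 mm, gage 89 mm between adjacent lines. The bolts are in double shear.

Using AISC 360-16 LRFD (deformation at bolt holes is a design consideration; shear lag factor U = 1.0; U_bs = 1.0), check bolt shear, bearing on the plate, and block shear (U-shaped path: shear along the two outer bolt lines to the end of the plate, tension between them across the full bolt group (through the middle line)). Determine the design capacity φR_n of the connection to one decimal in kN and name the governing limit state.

Bolt shear: A_b = π(24)²/4 = 452.39 mm². φR_n = 0.75 × 469 × 452.39 × 6 × 2 = 1909.5 kN.
Bearing (12 mm plate, F_u = 450 MPa): end bolts L_c = 37 − 27/2 = 23.5, R_n = min(1.2×23.5×12×450, 2.4×24×12×450) = 152.28 kN/bolt; interior L_c = 74 − 27 = 47, R_n = 304.56 kN/bolt. φR_n = 0.75 × (3×152.28 + 3×304.56) = 1027.9 kN.
Block shear: shear path 2×[37+1×74] = 2×111 mm, A_gv = 2664, A_nv = 2×(111 − 1.5×29)×12 = 1620 mm²; tension across gage: (178 − 2×29)×12 = 1440 mm². R_n = min(0.6×450×1620, 0.6×300×2664) + 1.0×450×1440 = min(437.4, 479.52) + 648 = 1085.4 kN. φR_n = 0.75 × 1085.4 = 814.1 kN.
Governing: min(1909.5, 1027.9, 814.1) = 814.1 kN → block shear.

814.1 kN (block shear governs)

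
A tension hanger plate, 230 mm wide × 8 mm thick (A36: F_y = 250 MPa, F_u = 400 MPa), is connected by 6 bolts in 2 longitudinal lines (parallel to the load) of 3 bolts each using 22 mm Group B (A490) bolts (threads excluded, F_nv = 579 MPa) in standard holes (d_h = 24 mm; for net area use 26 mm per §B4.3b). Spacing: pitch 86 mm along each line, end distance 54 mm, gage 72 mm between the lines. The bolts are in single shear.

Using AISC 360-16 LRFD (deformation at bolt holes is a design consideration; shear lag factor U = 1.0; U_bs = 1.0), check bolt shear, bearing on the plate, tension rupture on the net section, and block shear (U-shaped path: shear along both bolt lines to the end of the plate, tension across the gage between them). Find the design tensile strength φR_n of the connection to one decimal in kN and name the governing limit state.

427.2 kN (net-section rupture governs)

Bolt shear: A_b = π(22)²/4 = 380.13 mm². φR_n = 0.75 × 579 × 380.13 × 6 × 1 = 990.4 kN.
Bearing (8 mm plate, F_u = 400 MPa): end bolts L_c = 54 − 24/2 = 42, R_n = min(1.2×42×8×400, 2.4×22×8×400) = 161.28 kN/bolt; interior L_c = 86 − 24 = 62, R_n = 168.96 kN/bolt. φR_n = 0.75 × (2×161.28 + 4×168.96) = 748.8 kN.
Tension rupture (net): A_n = (230 − 2×26)×8 = 1424 mm² (U = 1.0, A_e = A_n). φR_n = 0.75 × 400 × 1424 = 427.2 kN.
Block shear: shear path 2×[54+2×86] = 2×226 mm, A_gv = 3616, A_nv = 2×(226 − 2.5×26)×8 = 2576 mm²; tension across gage: (72 − 1×26)×8 = 368 mm². R_n = min(0.6×400×2576, 0.6×250×3616) + 1.0×400×368 = min(618.24, 542.4) + 147.2 = 689.6 kN. φR_n = 0.75 × 689.6 = 517.2 kN.
Governing: min(990.4, 748.8, 427.2, 517.2) = 427.2 kN → net-section rupture.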